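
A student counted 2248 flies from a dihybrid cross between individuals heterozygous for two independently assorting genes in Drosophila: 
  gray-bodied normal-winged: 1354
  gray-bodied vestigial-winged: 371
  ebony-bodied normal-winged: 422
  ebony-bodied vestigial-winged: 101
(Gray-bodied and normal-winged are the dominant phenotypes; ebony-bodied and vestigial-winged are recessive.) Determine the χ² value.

A dihybrid F₂ with independent assortment and complete dominance at both loci gives a 9:3:3:1 phenotypic ratio.
The 9:3:3:1 ratio has 16 parts, so with N = 2248 the expected counts are:
  gray-bodied normal-winged: 2248 × 9/16 = 1264.5
  gray-bodied vestigial-winged: 2248 × 3/16 = 421.5
  ebony-bodied normal-winged: 2248 × 3/16 = 421.5
  ebony-bodied vestigial-winged: 2248 × 1/16 = 140.5
χ² = Σ (O − E)² / E
  gray-bodied normal-winged: (1354 − 1264.5)² / 1264.5 = 6.3347
  gray-bodied vestigial-winged: (371 − 421.5)² / 421.5 = 6.0504
  ebony-bodied normal-winged: (422 − 421.5)² / 421.5 = 0.0006
  ebony-bodied vestigial-winged: (101 − 140.5)² / 140.5 = 11.1050
χ² = 6.3347 + 6.0504 + 0.0006 + 11.1050 = 23.4907 ≈ 23.491

23.491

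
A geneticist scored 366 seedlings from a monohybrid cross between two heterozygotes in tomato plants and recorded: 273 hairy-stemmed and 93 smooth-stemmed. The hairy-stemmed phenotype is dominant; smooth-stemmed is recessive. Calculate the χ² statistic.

For a monohybrid cross between heterozygotes with complete dominance, the expected phenotypic ratio is 3:1.
Under the 3:1 hypothesis (Σ ratio = 4, N = 366):
  hairy-stemmed: 366 × 3/4 = 274.5
  smooth-stemmed: 366 × 1/4 = 91.5
χ² = Σ (O − E)² / E
  hairy-stemmed: (273 − 274.5)² / 274.5 = 0.0082
  smooth-stemmed: (93 − 91.5)² / 91.5 = 0.0246
χ² = 0.0082 + 0.0246 = 0.0328 ≈ 0.033

0.033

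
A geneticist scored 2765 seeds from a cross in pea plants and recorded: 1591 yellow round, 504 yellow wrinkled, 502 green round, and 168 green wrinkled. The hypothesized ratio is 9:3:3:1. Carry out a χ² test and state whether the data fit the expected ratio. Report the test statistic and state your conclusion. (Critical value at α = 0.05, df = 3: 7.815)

Expected counts for N = 2765 under a 9:3:3:1 ratio (total parts = 16):
  yellow round: 2765 × 9/16 = 1555.3125
  yellow wrinkled: 2765 × 3/16 = 518.4375
  green round: 2765 × 3/16 = 518.4375
  green wrinkled: 2765 × 1/16 = 172.8125
χ² = Σ (O − E)² / E
  yellow round: (1591 − 1555.3125)² / 1555.3125 = 0.8189
  yellow wrinkled: (504 − 518.4375)² / 518.4375 = 0.4021
  green round: (502 − 518.4375)² / 518.4375 = 0.5212
  green wrinkled: (168 − 172.8125)² / 172.8125 = 0.1340
χ² = 0.8189 + 0.4021 + 0.5212 + 0.1340 = 1.8762 ≈ 1.876
Degrees of freedom = 4 − 1 = 3; critical value at α = 0.05 is 7.815.
Since 1.876 < 7.815, we fail to reject the null hypothesis — the data are consistent with the 9:3:3:1 ratio.

1.876; consistent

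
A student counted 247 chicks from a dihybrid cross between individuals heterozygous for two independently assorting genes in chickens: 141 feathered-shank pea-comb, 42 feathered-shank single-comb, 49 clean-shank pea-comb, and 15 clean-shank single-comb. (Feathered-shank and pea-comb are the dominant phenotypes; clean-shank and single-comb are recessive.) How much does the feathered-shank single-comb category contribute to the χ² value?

0.402

A dihybrid F₂ with independent assortment and complete dominance at both loci gives a 9:3:3:1 phenotypic ratio.
The 9:3:3:1 ratio has 16 parts, so with N = 247 the expected counts are:
  feathered-shank pea-comb: 247 × 9/16 = 138.9375
  feathered-shank single-comb: 247 × 3/16 = 46.3125
  clean-shank pea-comb: 247 × 3/16 = 46.3125
  clean-shank single-comb: 247 × 1/16 = 15.4375
Contribution of feathered-shank single-comb: (42 − 46.3125)² / 46.3125 = 0.4016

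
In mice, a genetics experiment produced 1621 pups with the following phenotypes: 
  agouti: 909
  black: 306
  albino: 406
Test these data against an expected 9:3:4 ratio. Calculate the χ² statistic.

The 9:3:4 ratio has 16 parts, so with N = 1621 the expected counts are:
  agouti: 1621 × 9/16 = 911.8125
  black: 1621 × 3/16 = 303.9375
  albino: 1621 × 4/16 = 405.25
χ² = Σ (O − E)² / E
  agouti: (909 − 911.8125)² / 911.8125 = 0.0087
  black: (306 − 303.9375)² / 303.9375 = 0.0140
  albino: (406 − 405.25)² / 405.25 = 0.0014
χ² = 0.0087 + 0.0140 + 0.0014 = 0.0241 ≈ 0.024

0.024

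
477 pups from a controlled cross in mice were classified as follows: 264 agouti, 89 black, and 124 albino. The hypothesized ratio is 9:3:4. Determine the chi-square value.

0.261

Expected counts for N = 477 under a 9:3:4 ratio (total parts = 16):
  agouti: 477 × 9/16 = 268.3125
  black: 477 × 3/16 = 89.4375
  albino: 477 × 4/16 = 119.25
χ² = Σ (O − E)² / E
  agouti: (264 − 268.3125)² / 268.3125 = 0.0693
  black: (89 − 89.4375)² / 89.4375 = 0.0021
  albino: (124 − 119.25)² / 119.25 = 0.1892
χ² = 0.0693 + 0.0021 + 0.1892 = 0.2606 ≈ 0.261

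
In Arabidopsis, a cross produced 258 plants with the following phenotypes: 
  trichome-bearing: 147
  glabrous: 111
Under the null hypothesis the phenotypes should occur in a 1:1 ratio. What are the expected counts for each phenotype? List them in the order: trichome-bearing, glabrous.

129, 129

Under the 1:1 hypothesis (Σ ratio = 2, N = 258):
  trichome-bearing: 258 × 1/2 = 129
  glabrous: 258 × 1/2 = 129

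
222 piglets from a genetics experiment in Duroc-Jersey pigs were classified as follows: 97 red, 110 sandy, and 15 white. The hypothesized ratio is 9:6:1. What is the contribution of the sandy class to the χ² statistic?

Under the 9:6:1 hypothesis (Σ ratio = 16, N = 222):
  red: 222 × 9/16 = 124.875
  sandy: 222 × 6/16 = 83.25
  white: 222 × 1/16 = 13.875
Contribution of sandy: (110 − 83.25)² / 83.25 = 8.5953

8.595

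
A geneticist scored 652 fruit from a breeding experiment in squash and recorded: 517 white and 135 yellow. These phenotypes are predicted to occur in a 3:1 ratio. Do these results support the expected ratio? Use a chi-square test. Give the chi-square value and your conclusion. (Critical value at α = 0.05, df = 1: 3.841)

6.413; not consistent

Total ratio parts = 4. Expected numbers out of 652:
  white: 652 × 3/4 = 489
  yellow: 652 × 1/4 = 163
χ² = Σ (O − E)² / E
  white: (517 − 489)² / 489 = 1.6033
  yellow: (135 − 163)² / 163 = 4.8098
χ² = 1.6033 + 4.8098 = 6.4131 ≈ 6.413
Degrees of freedom = 2 − 1 = 1; critical value at α = 0.05 is 3.841.
Since 6.413 > 3.841, we reject the null hypothesis — the data do not fit the 3:1 ratio.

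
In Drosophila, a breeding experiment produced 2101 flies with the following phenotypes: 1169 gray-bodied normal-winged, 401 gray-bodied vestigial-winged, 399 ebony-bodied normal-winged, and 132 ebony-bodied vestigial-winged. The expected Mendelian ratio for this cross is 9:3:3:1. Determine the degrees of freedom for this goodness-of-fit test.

3

A goodness-of-fit test with 4 phenotype classes has df = 4 − 1 = 3.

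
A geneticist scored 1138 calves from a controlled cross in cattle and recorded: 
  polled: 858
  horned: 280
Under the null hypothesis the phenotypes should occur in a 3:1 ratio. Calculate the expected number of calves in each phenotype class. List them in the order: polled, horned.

853.5, 284.5

Total ratio parts = 4. Expected numbers out of 1138:
  polled: 1138 × 3/4 = 853.5
  horned: 1138 × 1/4 = 284.5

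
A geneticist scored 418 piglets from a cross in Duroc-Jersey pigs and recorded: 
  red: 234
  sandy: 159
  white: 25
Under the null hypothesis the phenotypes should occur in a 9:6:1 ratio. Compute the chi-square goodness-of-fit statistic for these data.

0.086

Under the 9:6:1 hypothesis (Σ ratio = 16, N = 418):
  red: 418 × 9/16 = 235.125
  sandy: 418 × 6/16 = 156.75
  white: 418 × 1/16 = 26.125
χ² = Σ (O − E)² / E
  red: (234 − 235.125)² / 235.125 = 0.0054
  sandy: (159 − 156.75)² / 156.75 = 0.0323
  white: (25 − 26.125)² / 26.125 = 0.0484
χ² = 0.0054 + 0.0323 + 0.0484 = 0.0861 ≈ 0.086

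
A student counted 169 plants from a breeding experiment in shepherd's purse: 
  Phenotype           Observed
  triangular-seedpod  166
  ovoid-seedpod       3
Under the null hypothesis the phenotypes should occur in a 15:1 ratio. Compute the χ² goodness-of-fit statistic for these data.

Under the 15:1 hypothesis (Σ ratio = 16, N = 169):
  triangular-seedpod: 169 × 15/16 = 158.4375
  ovoid-seedpod: 169 × 1/16 = 10.5625
χ² = Σ (O − E)² / E
  triangular-seedpod: (166 − 158.4375)² / 158.4375 = 0.3610
  ovoid-seedpod: (3 − 10.5625)² / 10.5625 = 5.4146
χ² = 0.3610 + 5.4146 = 5.7756 ≈ 5.776

5.776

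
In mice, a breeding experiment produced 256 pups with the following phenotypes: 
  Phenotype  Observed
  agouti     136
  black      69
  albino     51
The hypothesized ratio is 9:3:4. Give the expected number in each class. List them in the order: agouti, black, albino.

144, 48, 64

Expected counts for N = 256 under a 9:3:4 ratio (total parts = 16):
  agouti: 256 × 9/16 = 144
  black: 256 × 3/16 = 48
  albino: 256 × 4/16 = 64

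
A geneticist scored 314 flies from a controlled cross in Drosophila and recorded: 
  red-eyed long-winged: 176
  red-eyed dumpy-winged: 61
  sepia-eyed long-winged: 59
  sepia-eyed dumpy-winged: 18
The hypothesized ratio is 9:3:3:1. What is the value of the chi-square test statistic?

The 9:3:3:1 ratio has 16 parts, so with N = 314 the expected counts are:
  red-eyed long-winged: 314 × 9/16 = 176.625
  red-eyed dumpy-winged: 314 × 3/16 = 58.875
  sepia-eyed long-winged: 314 × 3/16 = 58.875
  sepia-eyed dumpy-winged: 314 × 1/16 = 19.625
χ² = Σ (O − E)² / E
  red-eyed long-winged: (176 − 176.625)² / 176.625 = 0.0022
  red-eyed dumpy-winged: (61 − 58.875)² / 58.875 = 0.0767
  sepia-eyed long-winged: (59 − 58.875)² / 58.875 = 0.0003
  sepia-eyed dumpy-winged: (18 − 19.625)² / 19.625 = 0.1346
χ² = 0.0022 + 0.0767 + 0.0003 + 0.1346 = 0.2138 ≈ 0.214

0.214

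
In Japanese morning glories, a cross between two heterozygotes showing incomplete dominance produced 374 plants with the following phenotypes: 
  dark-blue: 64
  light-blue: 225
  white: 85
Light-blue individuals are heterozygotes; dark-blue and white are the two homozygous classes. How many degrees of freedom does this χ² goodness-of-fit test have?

With incomplete dominance, a heterozygote × heterozygote cross gives a 1:2:1 phenotypic ratio.
A goodness-of-fit test with 3 phenotype classes has df = 3 − 1 = 2.

2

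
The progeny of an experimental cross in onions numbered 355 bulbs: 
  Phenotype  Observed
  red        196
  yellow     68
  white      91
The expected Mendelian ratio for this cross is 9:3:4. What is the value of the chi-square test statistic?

The 9:3:4 ratio has 16 parts, so with N = 355 the expected counts are:
  red: 355 × 9/16 = 199.6875
  yellow: 355 × 3/16 = 66.5625
  white: 355 × 4/16 = 88.75
χ² = Σ (O − E)² / E
  red: (196 − 199.6875)² / 199.6875 = 0.0681
  yellow: (68 − 66.5625)² / 66.5625 = 0.0310
  white: (91 − 88.75)² / 88.75 = 0.0570
χ² = 0.0681 + 0.0310 + 0.0570 = 0.1561 ≈ 0.156

0.156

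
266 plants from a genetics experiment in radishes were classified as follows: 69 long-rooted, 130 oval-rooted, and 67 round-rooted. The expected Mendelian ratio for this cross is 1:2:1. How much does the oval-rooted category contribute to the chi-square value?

Total ratio parts = 4. Expected numbers out of 266:
  long-rooted: 266 × 1/4 = 66.5
  oval-rooted: 266 × 2/4 = 133
  round-rooted: 266 × 1/4 = 66.5
Contribution of oval-rooted: (130 − 133)² / 133 = 0.0677

0.068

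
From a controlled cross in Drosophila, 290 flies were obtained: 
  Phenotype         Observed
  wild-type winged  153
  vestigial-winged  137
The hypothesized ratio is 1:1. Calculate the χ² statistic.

0.883

The 1:1 ratio has 2 parts, so with N = 290 the expected counts are:
  wild-type winged: 290 × 1/2 = 145
  vestigial-winged: 290 × 1/2 = 145
χ² = Σ (O − E)² / E
  wild-type winged: (153 − 145)² / 145 = 0.4414
  vestigial-winged: (137 − 145)² / 145 = 0.4414
χ² = 0.4414 + 0.4414 = 0.8828 ≈ 0.883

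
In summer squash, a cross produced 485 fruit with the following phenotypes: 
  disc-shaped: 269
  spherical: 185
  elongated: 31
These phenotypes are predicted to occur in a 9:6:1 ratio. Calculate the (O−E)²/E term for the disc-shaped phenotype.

Expected counts for N = 485 under a 9:6:1 ratio (total parts = 16):
  disc-shaped: 485 × 9/16 = 272.8125
  spherical: 485 × 6/16 = 181.875
  elongated: 485 × 1/16 = 30.3125
Contribution of disc-shaped: (269 − 272.8125)² / 272.8125 = 0.0533

0.053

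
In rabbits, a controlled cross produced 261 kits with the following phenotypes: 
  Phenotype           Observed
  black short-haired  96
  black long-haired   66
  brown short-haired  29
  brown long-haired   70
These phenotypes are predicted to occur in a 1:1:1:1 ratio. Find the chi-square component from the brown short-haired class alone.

20.139

Expected counts for N = 261 under a 1:1:1:1 ratio (total parts = 4):
  black short-haired: 261 × 1/4 = 65.25
  black long-haired: 261 × 1/4 = 65.25
  brown short-haired: 261 × 1/4 = 65.25
  brown long-haired: 261 × 1/4 = 65.25
Contribution of brown short-haired: (29 − 65.25)² / 65.25 = 20.1389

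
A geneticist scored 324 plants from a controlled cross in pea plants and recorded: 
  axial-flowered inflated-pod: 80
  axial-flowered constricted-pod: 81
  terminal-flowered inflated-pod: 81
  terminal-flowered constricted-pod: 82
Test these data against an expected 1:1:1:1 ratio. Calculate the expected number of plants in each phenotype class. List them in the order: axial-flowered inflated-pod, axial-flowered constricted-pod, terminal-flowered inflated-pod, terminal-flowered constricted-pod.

81, 81, 81, 81

Expected counts for N = 324 under a 1:1:1:1 ratio (total parts = 4):
  axial-flowered inflated-pod: 324 × 1/4 = 81
  axial-flowered constricted-pod: 324 × 1/4 = 81
  terminal-flowered inflated-pod: 324 × 1/4 = 81
  terminal-flowered constricted-pod: 324 × 1/4 = 81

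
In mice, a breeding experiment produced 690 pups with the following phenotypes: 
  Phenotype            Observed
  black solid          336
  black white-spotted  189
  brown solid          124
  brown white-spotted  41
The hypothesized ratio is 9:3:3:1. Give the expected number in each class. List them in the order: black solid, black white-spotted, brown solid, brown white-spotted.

Expected counts for N = 690 under a 9:3:3:1 ratio (total parts = 16):
  black solid: 690 × 9/16 = 388.125
  black white-spotted: 690 × 3/16 = 129.375
  brown solid: 690 × 3/16 = 129.375
  brown white-spotted: 690 × 1/16 = 43.125

388.125, 129.375, 129.375, 43.125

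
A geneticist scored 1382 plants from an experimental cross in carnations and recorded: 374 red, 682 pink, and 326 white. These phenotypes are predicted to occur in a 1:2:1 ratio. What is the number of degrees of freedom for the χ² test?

A goodness-of-fit test with 3 phenotype classes has df = 3 − 1 = 2.

2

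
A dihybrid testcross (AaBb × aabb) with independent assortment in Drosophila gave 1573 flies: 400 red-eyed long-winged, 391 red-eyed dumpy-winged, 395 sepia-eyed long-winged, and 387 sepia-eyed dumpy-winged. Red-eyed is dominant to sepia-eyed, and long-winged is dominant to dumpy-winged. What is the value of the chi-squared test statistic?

0.236

A dihybrid testcross with independent assortment gives a 1:1:1:1 ratio.
Under the 1:1:1:1 hypothesis (Σ ratio = 4, N = 1573):
  red-eyed long-winged: 1573 × 1/4 = 393.25
  red-eyed dumpy-winged: 1573 × 1/4 = 393.25
  sepia-eyed long-winged: 1573 × 1/4 = 393.25
  sepia-eyed dumpy-winged: 1573 × 1/4 = 393.25
χ² = Σ (O − E)² / E
  red-eyed long-winged: (400 − 393.25)² / 393.25 = 0.1159
  red-eyed dumpy-winged: (391 − 393.25)² / 393.25 = 0.0129
  sepia-eyed long-winged: (395 − 393.25)² / 393.25 = 0.0078
  sepia-eyed dumpy-winged: (387 − 393.25)² / 393.25 = 0.0993
χ² = 0.1159 + 0.0129 + 0.0078 + 0.0993 = 0.2359 ≈ 0.236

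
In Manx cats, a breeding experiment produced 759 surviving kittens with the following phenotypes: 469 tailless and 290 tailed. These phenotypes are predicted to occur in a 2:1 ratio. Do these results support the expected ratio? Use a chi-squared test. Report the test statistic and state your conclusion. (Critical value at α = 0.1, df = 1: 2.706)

Under the 2:1 hypothesis (Σ ratio = 3, N = 759):
  tailless: 759 × 2/3 = 506
  tailed: 759 × 1/3 = 253
χ² = Σ (O − E)² / E
  tailless: (469 − 506)² / 506 = 2.7055
  tailed: (290 − 253)² / 253 = 5.4111
χ² = 2.7055 + 5.4111 = 8.1166 ≈ 8.117
Degrees of freedom = 2 − 1 = 1; critical value at α = 0.1 is 2.706.
Since 8.117 > 2.706, we reject the null hypothesis — the data do not fit the 2:1 ratio.

8.117; not consistent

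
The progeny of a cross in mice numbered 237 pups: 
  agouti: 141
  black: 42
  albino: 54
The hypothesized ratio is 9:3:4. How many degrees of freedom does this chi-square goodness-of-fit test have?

2

A goodness-of-fit test with 3 phenotype classes has df = 3 − 1 = 2.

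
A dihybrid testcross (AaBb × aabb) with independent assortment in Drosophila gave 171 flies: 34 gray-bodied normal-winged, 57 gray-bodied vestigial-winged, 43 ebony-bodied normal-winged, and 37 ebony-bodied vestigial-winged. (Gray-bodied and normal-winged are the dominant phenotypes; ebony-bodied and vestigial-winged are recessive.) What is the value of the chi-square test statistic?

7.316

A dihybrid testcross with independent assortment gives a 1:1:1:1 ratio.
Total ratio parts = 4. Expected numbers out of 171:
  gray-bodied normal-winged: 171 × 1/4 = 42.75
  gray-bodied vestigial-winged: 171 × 1/4 = 42.75
  ebony-bodied normal-winged: 171 × 1/4 = 42.75
  ebony-bodied vestigial-winged: 171 × 1/4 = 42.75
χ² = Σ (O − E)² / E
  gray-bodied normal-winged: (34 − 42.75)² / 42.75 = 1.7909
  gray-bodied vestigial-winged: (57 − 42.75)² / 42.75 = 4.7500
  ebony-bodied normal-winged: (43 − 42.75)² / 42.75 = 0.0015
  ebony-bodied vestigial-winged: (37 − 42.75)² / 42.75 = 0.7734
χ² = 1.7909 + 4.7500 + 0.0015 + 0.7734 = 7.3158 ≈ 7.316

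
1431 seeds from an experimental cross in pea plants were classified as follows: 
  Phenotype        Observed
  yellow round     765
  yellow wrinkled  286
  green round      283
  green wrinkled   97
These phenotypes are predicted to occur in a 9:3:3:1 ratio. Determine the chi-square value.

The 9:3:3:1 ratio has 16 parts, so with N = 1431 the expected counts are:
  yellow round: 1431 × 9/16 = 804.9375
  yellow wrinkled: 1431 × 3/16 = 268.3125
  green round: 1431 × 3/16 = 268.3125
  green wrinkled: 1431 × 1/16 = 89.4375
χ² = Σ (O − E)² / E
  yellow round: (765 − 804.9375)² / 804.9375 = 1.9815
  yellow wrinkled: (286 − 268.3125)² / 268.3125 = 1.1660
  green round: (283 − 268.3125)² / 268.3125 = 0.8040
  green wrinkled: (97 − 89.4375)² / 89.4375 = 0.6395
χ² = 1.9815 + 1.1660 + 0.8040 + 0.6395 = 4.591

4.591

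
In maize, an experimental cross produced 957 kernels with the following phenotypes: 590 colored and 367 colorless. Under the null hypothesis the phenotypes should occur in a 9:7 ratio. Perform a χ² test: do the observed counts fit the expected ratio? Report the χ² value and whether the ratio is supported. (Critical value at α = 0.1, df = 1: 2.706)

Under the 9:7 hypothesis (Σ ratio = 16, N = 957):
  colored: 957 × 9/16 = 538.3125
  colorless: 957 × 7/16 = 418.6875
χ² = Σ (O − E)² / E
  colored: (590 − 538.3125)² / 538.3125 = 4.9629
  colorless: (367 − 418.6875)² / 418.6875 = 6.3809
χ² = 4.9629 + 6.3809 = 11.3438 ≈ 11.344
Degrees of freedom = 2 − 1 = 1; critical value at α = 0.1 is 2.706.
Since 11.344 > 2.706, we reject the null hypothesis — the data do not fit the 9:7 ratio.

11.344; not consistent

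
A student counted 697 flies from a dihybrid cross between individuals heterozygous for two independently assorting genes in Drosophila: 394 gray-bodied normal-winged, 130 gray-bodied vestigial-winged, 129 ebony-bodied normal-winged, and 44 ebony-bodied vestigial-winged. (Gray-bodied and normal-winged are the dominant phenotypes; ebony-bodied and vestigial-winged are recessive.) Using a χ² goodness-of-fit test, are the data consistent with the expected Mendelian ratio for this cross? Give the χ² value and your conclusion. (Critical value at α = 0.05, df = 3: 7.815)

A dihybrid F₂ with independent assortment and complete dominance at both loci gives a 9:3:3:1 phenotypic ratio.
The 9:3:3:1 ratio has 16 parts, so with N = 697 the expected counts are:
  gray-bodied normal-winged: 697 × 9/16 = 392.0625
  gray-bodied vestigial-winged: 697 × 3/16 = 130.6875
  ebony-bodied normal-winged: 697 × 3/16 = 130.6875
  ebony-bodied vestigial-winged: 697 × 1/16 = 43.5625
χ² = Σ (O − E)² / E
  gray-bodied normal-winged: (394 − 392.0625)² / 392.0625 = 0.0096
  gray-bodied vestigial-winged: (130 − 130.6875)² / 130.6875 = 0.0036
  ebony-bodied normal-winged: (129 − 130.6875)² / 130.6875 = 0.0218
  ebony-bodied vestigial-winged: (44 − 43.5625)² / 43.5625 = 0.0044
χ² = 0.0096 + 0.0036 + 0.0218 + 0.0044 = 0.0394 ≈ 0.039
Degrees of freedom = 4 − 1 = 3; critical value at α = 0.05 is 7.815.
Since 0.039 < 7.815, we fail to reject the null hypothesis — the data are consistent with the 9:3:3:1 ratio.

0.039; consistent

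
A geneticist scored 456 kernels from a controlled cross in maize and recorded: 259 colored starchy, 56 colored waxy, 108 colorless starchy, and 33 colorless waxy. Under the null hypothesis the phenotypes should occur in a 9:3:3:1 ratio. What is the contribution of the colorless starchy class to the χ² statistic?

Under the 9:3:3:1 hypothesis (Σ ratio = 16, N = 456):
  colored starchy: 456 × 9/16 = 256.5
  colored waxy: 456 × 3/16 = 85.5
  colorless starchy: 456 × 3/16 = 85.5
  colorless waxy: 456 × 1/16 = 28.5
Contribution of colorless starchy: (108 − 85.5)² / 85.5 = 5.9211

5.921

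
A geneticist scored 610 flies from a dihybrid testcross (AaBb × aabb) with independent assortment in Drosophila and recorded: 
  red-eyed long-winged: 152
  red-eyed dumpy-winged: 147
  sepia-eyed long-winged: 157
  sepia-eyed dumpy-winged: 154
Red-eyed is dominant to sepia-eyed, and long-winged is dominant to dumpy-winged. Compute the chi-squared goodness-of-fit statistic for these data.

A dihybrid testcross with independent assortment gives a 1:1:1:1 ratio.
Expected counts for N = 610 under a 1:1:1:1 ratio (total parts = 4):
  red-eyed long-winged: 610 × 1/4 = 152.5
  red-eyed dumpy-winged: 610 × 1/4 = 152.5
  sepia-eyed long-winged: 610 × 1/4 = 152.5
  sepia-eyed dumpy-winged: 610 × 1/4 = 152.5
χ² = Σ (O − E)² / E
  red-eyed long-winged: (152 − 152.5)² / 152.5 = 0.0016
  red-eyed dumpy-winged: (147 − 152.5)² / 152.5 = 0.1984
  sepia-eyed long-winged: (157 − 152.5)² / 152.5 = 0.1328
  sepia-eyed dumpy-winged: (154 − 152.5)² / 152.5 = 0.0148
χ² = 0.0016 + 0.1984 + 0.1328 + 0.0148 = 0.3476 ≈ 0.348

0.348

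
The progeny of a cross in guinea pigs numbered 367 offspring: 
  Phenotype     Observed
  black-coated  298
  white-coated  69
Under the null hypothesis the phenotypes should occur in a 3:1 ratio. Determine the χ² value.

7.521

Under the 3:1 hypothesis (Σ ratio = 4, N = 367):
  black-coated: 367 × 3/4 = 275.25
  white-coated: 367 × 1/4 = 91.75
χ² = Σ (O − E)² / E
  black-coated: (298 − 275.25)² / 275.25 = 1.8803
  white-coated: (69 − 91.75)² / 91.75 = 5.6410
χ² = 1.8803 + 5.6410 = 7.5213 ≈ 7.521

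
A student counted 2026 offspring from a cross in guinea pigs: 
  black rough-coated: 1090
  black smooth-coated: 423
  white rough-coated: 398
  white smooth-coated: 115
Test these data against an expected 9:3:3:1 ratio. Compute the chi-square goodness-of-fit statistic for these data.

8.989

Total ratio parts = 16. Expected numbers out of 2026:
  black rough-coated: 2026 × 9/16 = 1139.625
  black smooth-coated: 2026 × 3/16 = 379.875
  white rough-coated: 2026 × 3/16 = 379.875
  white smooth-coated: 2026 × 1/16 = 126.625
χ² = Σ (O − E)² / E
  black rough-coated: (1090 − 1139.625)² / 1139.625 = 2.1609
  black smooth-coated: (423 − 379.875)² / 379.875 = 4.8957
  white rough-coated: (398 − 379.875)² / 379.875 = 0.8648
  white smooth-coated: (115 − 126.625)² / 126.625 = 1.0673
χ² = 2.1609 + 4.8957 + 0.8648 + 1.0673 = 8.9887 ≈ 8.989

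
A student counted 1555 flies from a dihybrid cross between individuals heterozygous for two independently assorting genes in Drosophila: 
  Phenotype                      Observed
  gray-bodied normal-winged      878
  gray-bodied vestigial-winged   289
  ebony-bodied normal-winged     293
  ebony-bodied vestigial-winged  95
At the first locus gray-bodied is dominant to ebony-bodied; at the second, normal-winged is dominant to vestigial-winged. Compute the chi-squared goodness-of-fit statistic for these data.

A dihybrid F₂ with independent assortment and complete dominance at both loci gives a 9:3:3:1 phenotypic ratio.
The 9:3:3:1 ratio has 16 parts, so with N = 1555 the expected counts are:
  gray-bodied normal-winged: 1555 × 9/16 = 874.6875
  gray-bodied vestigial-winged: 1555 × 3/16 = 291.5625
  ebony-bodied normal-winged: 1555 × 3/16 = 291.5625
  ebony-bodied vestigial-winged: 1555 × 1/16 = 97.1875
χ² = Σ (O − E)² / E
  gray-bodied normal-winged: (878 − 874.6875)² / 874.6875 = 0.0125
  gray-bodied vestigial-winged: (289 − 291.5625)² / 291.5625 = 0.0225
  ebony-bodied normal-winged: (293 − 291.5625)² / 291.5625 = 0.0071
  ebony-bodied vestigial-winged: (95 − 97.1875)² / 97.1875 = 0.0492
χ² = 0.0125 + 0.0225 + 0.0071 + 0.0492 = 0.0913 ≈ 0.091

0.091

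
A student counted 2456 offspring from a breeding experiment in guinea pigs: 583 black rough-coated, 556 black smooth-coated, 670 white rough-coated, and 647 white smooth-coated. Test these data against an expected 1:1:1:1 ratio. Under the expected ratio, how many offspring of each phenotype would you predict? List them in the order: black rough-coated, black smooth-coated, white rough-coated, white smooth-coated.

614, 614, 614, 614

Total ratio parts = 4. Expected numbers out of 2456:
  black rough-coated: 2456 × 1/4 = 614
  black smooth-coated: 2456 × 1/4 = 614
  white rough-coated: 2456 × 1/4 = 614
  white smooth-coated: 2456 × 1/4 = 614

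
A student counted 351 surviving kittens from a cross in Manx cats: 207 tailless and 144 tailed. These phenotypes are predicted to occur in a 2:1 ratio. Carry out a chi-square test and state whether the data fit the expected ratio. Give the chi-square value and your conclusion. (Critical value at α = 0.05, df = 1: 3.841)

Under the 2:1 hypothesis (Σ ratio = 3, N = 351):
  tailless: 351 × 2/3 = 234
  tailed: 351 × 1/3 = 117
χ² = Σ (O − E)² / E
  tailless: (207 − 234)² / 234 = 3.1154
  tailed: (144 − 117)² / 117 = 6.2308
χ² = 3.1154 + 6.2308 = 9.3462 ≈ 9.346
Degrees of freedom = 2 − 1 = 1; critical value at α = 0.05 is 3.841.
Since 9.346 > 3.841, we reject the null hypothesis — the data do not fit the 2:1 ratio.

9.346; not consistent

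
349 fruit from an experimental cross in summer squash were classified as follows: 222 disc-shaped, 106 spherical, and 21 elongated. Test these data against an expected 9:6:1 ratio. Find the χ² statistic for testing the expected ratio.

8.119

Under the 9:6:1 hypothesis (Σ ratio = 16, N = 349):
  disc-shaped: 349 × 9/16 = 196.3125
  spherical: 349 × 6/16 = 130.875
  elongated: 349 × 1/16 = 21.8125
χ² = Σ (O − E)² / E
  disc-shaped: (222 − 196.3125)² / 196.3125 = 3.3612
  spherical: (106 − 130.875)² / 130.875 = 4.7279
  elongated: (21 − 21.8125)² / 21.8125 = 0.0303
χ² = 3.3612 + 4.7279 + 0.0303 = 8.1194 ≈ 8.119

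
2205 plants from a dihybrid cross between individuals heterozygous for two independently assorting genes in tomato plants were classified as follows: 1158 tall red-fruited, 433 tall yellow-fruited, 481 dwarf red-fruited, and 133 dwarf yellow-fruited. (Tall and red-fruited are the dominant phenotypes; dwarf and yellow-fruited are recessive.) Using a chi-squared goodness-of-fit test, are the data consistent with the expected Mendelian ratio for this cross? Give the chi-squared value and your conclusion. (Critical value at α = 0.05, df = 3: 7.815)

17.597; not consistent

A dihybrid F₂ with independent assortment and complete dominance at both loci gives a 9:3:3:1 phenotypic ratio.
Total ratio parts = 16. Expected numbers out of 2205:
  tall red-fruited: 2205 × 9/16 = 1240.3125
  tall yellow-fruited: 2205 × 3/16 = 413.4375
  dwarf red-fruited: 2205 × 3/16 = 413.4375
  dwarf yellow-fruited: 2205 × 1/16 = 137.8125
χ² = Σ (O − E)² / E
  tall red-fruited: (1158 − 1240.3125)² / 1240.3125 = 5.4626
  tall yellow-fruited: (433 − 413.4375)² / 413.4375 = 0.9256
  dwarf red-fruited: (481 − 413.4375)² / 413.4375 = 11.0408
  dwarf yellow-fruited: (133 − 137.8125)² / 137.8125 = 0.1681
χ² = 5.4626 + 0.9256 + 11.0408 + 0.1681 = 17.5971 ≈ 17.597
Degrees of freedom = 4 − 1 = 3; critical value at α = 0.05 is 7.815.
Since 17.597 > 7.815, we reject the null hypothesis — the data do not fit the 9:3:3:1 ratio.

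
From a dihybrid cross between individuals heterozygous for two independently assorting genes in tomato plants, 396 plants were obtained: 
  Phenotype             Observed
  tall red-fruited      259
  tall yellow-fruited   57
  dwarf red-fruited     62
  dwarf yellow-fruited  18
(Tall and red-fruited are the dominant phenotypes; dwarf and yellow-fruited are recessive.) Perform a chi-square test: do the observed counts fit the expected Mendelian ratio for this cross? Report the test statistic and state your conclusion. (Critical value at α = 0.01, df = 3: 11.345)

13.769; not consistent

A dihybrid F₂ with independent assortment and complete dominance at both loci gives a 9:3:3:1 phenotypic ratio.
Total ratio parts = 16. Expected numbers out of 396:
  tall red-fruited: 396 × 9/16 = 222.75
  tall yellow-fruited: 396 × 3/16 = 74.25
  dwarf red-fruited: 396 × 3/16 = 74.25
  dwarf yellow-fruited: 396 × 1/16 = 24.75
χ² = Σ (O − E)² / E
  tall red-fruited: (259 − 222.75)² / 222.75 = 5.8993
  tall yellow-fruited: (57 − 74.25)² / 74.25 = 4.0076
  dwarf red-fruited: (62 − 74.25)² / 74.25 = 2.0210
  dwarf yellow-fruited: (18 − 24.75)² / 24.75 = 1.8409
χ² = 5.8993 + 4.0076 + 2.0210 + 1.8409 = 13.7688 ≈ 13.769
Degrees of freedom = 4 − 1 = 3; critical value at α = 0.01 is 11.345.
Since 13.769 > 11.345, we reject the null hypothesis — the data do not fit the 9:3:3:1 ratio.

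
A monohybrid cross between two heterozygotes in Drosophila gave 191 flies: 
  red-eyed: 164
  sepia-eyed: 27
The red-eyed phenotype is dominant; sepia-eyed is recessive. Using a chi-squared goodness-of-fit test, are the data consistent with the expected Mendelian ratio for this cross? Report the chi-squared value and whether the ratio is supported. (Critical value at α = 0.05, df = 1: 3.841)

12.023; not consistent

For a monohybrid cross between heterozygotes with complete dominance, the expected phenotypic ratio is 3:1.
Total ratio parts = 4. Expected numbers out of 191:
  red-eyed: 191 × 3/4 = 143.25
  sepia-eyed: 191 × 1/4 = 47.75
χ² = Σ (O − E)² / E
  red-eyed: (164 − 143.25)² / 143.25 = 3.0057
  sepia-eyed: (27 − 47.75)² / 47.75 = 9.0170
χ² = 3.0057 + 9.0170 = 12.0227 ≈ 12.023
Degrees of freedom = 2 − 1 = 1; critical value at α = 0.05 is 3.841.
Since 12.023 > 3.841, we reject the null hypothesis — the data do not fit the 3:1 ratio.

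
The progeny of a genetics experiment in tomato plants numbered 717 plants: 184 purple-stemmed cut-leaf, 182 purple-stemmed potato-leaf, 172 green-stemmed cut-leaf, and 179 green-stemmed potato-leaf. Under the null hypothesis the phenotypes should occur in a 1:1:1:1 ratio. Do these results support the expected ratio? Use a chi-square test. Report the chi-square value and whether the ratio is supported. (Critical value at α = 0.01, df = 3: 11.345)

Total ratio parts = 4. Expected numbers out of 717:
  purple-stemmed cut-leaf: 717 × 1/4 = 179.25
  purple-stemmed potato-leaf: 717 × 1/4 = 179.25
  green-stemmed cut-leaf: 717 × 1/4 = 179.25
  green-stemmed potato-leaf: 717 × 1/4 = 179.25
χ² = Σ (O − E)² / E
  purple-stemmed cut-leaf: (184 − 179.25)² / 179.25 = 0.1259
  purple-stemmed potato-leaf: (182 − 179.25)² / 179.25 = 0.0422
  green-stemmed cut-leaf: (172 − 179.25)² / 179.25 = 0.2932
  green-stemmed potato-leaf: (179 − 179.25)² / 179.25 = 0.0003
χ² = 0.1259 + 0.0422 + 0.2932 + 0.0003 = 0.4616 ≈ 0.462
Degrees of freedom = 4 − 1 = 3; critical value at α = 0.01 is 11.345.
Since 0.462 < 11.345, we fail to reject the null hypothesis — the data are consistent with the 1:1:1:1 ratio.

0.462; consistent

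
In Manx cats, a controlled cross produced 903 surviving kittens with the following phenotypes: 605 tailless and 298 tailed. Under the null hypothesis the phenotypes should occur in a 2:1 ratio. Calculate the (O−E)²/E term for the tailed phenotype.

0.030

Under the 2:1 hypothesis (Σ ratio = 3, N = 903):
  tailless: 903 × 2/3 = 602
  tailed: 903 × 1/3 = 301
Contribution of tailed: (298 − 301)² / 301 = 0.0299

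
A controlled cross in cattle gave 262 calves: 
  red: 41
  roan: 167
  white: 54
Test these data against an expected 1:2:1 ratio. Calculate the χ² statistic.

21.076

Total ratio parts = 4. Expected numbers out of 262:
  red: 262 × 1/4 = 65.5
  roan: 262 × 2/4 = 131
  white: 262 × 1/4 = 65.5
χ² = Σ (O − E)² / E
  red: (41 − 65.5)² / 65.5 = 9.1641
  roan: (167 − 131)² / 131 = 9.8931
  white: (54 − 65.5)² / 65.5 = 2.0191
χ² = 9.1641 + 9.8931 + 2.0191 = 21.0763 ≈ 21.076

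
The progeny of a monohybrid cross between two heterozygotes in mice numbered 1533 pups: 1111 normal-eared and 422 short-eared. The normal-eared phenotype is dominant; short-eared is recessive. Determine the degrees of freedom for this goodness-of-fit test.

1

For a monohybrid cross between heterozygotes with complete dominance, the expected phenotypic ratio is 3:1.
A goodness-of-fit test with 2 phenotype classes has df = 2 − 1 = 1.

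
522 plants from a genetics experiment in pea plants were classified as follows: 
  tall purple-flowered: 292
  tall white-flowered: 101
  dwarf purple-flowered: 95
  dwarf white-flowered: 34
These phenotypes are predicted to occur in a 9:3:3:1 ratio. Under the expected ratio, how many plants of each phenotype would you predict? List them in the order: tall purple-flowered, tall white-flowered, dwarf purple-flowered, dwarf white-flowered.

293.625, 97.875, 97.875, 32.625

Under the 9:3:3:1 hypothesis (Σ ratio = 16, N = 522):
  tall purple-flowered: 522 × 9/16 = 293.625
  tall white-flowered: 522 × 3/16 = 97.875
  dwarf purple-flowered: 522 × 3/16 = 97.875
  dwarf white-flowered: 522 × 1/16 = 32.625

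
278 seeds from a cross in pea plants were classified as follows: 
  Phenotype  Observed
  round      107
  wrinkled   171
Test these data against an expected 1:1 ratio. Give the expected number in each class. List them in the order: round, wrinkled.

The 1:1 ratio has 2 parts, so with N = 278 the expected counts are:
  round: 278 × 1/2 = 139
  wrinkled: 278 × 1/2 = 139

139, 139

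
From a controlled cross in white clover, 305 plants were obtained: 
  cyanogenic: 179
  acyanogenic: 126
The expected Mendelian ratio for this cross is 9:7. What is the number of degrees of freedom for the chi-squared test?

A goodness-of-fit test with 2 phenotype classes has df = 2 − 1 = 1.

1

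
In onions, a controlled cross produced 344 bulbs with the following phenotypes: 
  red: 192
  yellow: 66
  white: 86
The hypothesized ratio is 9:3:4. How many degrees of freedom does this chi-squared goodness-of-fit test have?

A goodness-of-fit test with 3 phenotype classes has df = 3 − 1 = 2.

2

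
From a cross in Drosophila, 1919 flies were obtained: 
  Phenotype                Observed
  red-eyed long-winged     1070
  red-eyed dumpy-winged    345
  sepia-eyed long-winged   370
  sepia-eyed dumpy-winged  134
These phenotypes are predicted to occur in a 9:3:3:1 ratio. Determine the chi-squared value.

The 9:3:3:1 ratio has 16 parts, so with N = 1919 the expected counts are:
  red-eyed long-winged: 1919 × 9/16 = 1079.4375
  red-eyed dumpy-winged: 1919 × 3/16 = 359.8125
  sepia-eyed long-winged: 1919 × 3/16 = 359.8125
  sepia-eyed dumpy-winged: 1919 × 1/16 = 119.9375
χ² = Σ (O − E)² / E
  red-eyed long-winged: (1070 − 1079.4375)² / 1079.4375 = 0.0825
  red-eyed dumpy-winged: (345 − 359.8125)² / 359.8125 = 0.6098
  sepia-eyed long-winged: (370 − 359.8125)² / 359.8125 = 0.2884
  sepia-eyed dumpy-winged: (134 − 119.9375)² / 119.9375 = 1.6488
χ² = 0.0825 + 0.6098 + 0.2884 + 1.6488 = 2.6295 ≈ 2.630

2.630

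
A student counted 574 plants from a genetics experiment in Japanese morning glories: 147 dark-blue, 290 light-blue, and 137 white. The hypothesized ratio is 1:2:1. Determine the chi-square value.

The 1:2:1 ratio has 4 parts, so with N = 574 the expected counts are:
  dark-blue: 574 × 1/4 = 143.5
  light-blue: 574 × 2/4 = 287
  white: 574 × 1/4 = 143.5
χ² = Σ (O − E)² / E
  dark-blue: (147 − 143.5)² / 143.5 = 0.0854
  light-blue: (290 − 287)² / 287 = 0.0314
  white: (137 − 143.5)² / 143.5 = 0.2944
χ² = 0.0854 + 0.0314 + 0.2944 = 0.4112 ≈ 0.411

0.411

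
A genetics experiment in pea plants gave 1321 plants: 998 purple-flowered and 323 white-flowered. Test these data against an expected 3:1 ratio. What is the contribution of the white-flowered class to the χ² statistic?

Under the 3:1 hypothesis (Σ ratio = 4, N = 1321):
  purple-flowered: 1321 × 3/4 = 990.75
  white-flowered: 1321 × 1/4 = 330.25
Contribution of white-flowered: (323 − 330.25)² / 330.25 = 0.1592

0.159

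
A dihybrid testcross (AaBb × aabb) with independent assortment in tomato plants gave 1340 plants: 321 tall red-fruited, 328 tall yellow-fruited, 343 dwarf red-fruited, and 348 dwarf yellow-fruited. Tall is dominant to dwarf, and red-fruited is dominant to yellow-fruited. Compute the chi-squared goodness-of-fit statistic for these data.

1.427

A dihybrid testcross with independent assortment gives a 1:1:1:1 ratio.
Expected counts for N = 1340 under a 1:1:1:1 ratio (total parts = 4):
  tall red-fruited: 1340 × 1/4 = 335
  tall yellow-fruited: 1340 × 1/4 = 335
  dwarf red-fruited: 1340 × 1/4 = 335
  dwarf yellow-fruited: 1340 × 1/4 = 335
χ² = Σ (O − E)² / E
  tall red-fruited: (321 − 335)² / 335 = 0.5851
  tall yellow-fruited: (328 − 335)² / 335 = 0.1463
  dwarf red-fruited: (343 − 335)² / 335 = 0.1910
  dwarf yellow-fruited: (348 − 335)² / 335 = 0.5045
χ² = 0.5851 + 0.1463 + 0.1910 + 0.5045 = 1.4269 ≈ 1.427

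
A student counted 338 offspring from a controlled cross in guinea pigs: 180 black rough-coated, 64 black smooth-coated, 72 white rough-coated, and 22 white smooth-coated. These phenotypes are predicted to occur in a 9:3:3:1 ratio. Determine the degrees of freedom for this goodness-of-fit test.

3

A goodness-of-fit test with 4 phenotype classes has df = 4 − 1 = 3.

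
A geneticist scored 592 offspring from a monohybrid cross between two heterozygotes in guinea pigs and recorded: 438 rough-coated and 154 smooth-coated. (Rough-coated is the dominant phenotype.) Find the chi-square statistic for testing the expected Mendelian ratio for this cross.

For a monohybrid cross between heterozygotes with complete dominance, the expected phenotypic ratio is 3:1.
The 3:1 ratio has 4 parts, so with N = 592 the expected counts are:
  rough-coated: 592 × 3/4 = 444
  smooth-coated: 592 × 1/4 = 148
χ² = Σ (O − E)² / E
  rough-coated: (438 − 444)² / 444 = 0.0811
  smooth-coated: (154 − 148)² / 148 = 0.2432
χ² = 0.0811 + 0.2432 = 0.3243 ≈ 0.324

0.324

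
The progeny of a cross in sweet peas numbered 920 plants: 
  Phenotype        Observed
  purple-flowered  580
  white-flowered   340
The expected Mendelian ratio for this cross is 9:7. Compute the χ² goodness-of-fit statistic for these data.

17.253

Total ratio parts = 16. Expected numbers out of 920:
  purple-flowered: 920 × 9/16 = 517.5
  white-flowered: 920 × 7/16 = 402.5
χ² = Σ (O − E)² / E
  purple-flowered: (580 − 517.5)² / 517.5 = 7.5483
  white-flowered: (340 − 402.5)² / 402.5 = 9.7050
χ² = 7.5483 + 9.7050 = 17.2533 ≈ 17.253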